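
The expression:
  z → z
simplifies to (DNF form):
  True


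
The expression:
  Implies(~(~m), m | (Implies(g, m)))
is always true.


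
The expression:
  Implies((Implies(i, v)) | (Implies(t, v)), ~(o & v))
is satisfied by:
  {v: False, o: False}
  {o: True, v: False}
  {v: True, o: False}


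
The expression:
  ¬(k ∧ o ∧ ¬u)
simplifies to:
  u ∨ ¬k ∨ ¬o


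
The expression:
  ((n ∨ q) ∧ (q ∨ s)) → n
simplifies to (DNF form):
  n ∨ ¬q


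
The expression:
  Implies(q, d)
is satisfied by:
  {d: True, q: False}
  {q: False, d: False}
  {q: True, d: True}


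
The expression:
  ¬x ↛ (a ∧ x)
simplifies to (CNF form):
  ¬x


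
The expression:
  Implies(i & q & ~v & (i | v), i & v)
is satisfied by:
  {v: True, i: False, q: False}
  {v: False, i: False, q: False}
  {q: True, v: True, i: False}
  {q: True, v: False, i: False}
  {i: True, v: True, q: False}
  {i: True, v: False, q: False}
  {i: True, q: True, v: True}


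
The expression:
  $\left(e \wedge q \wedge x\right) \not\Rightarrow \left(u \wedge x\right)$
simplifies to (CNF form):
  $e \wedge q \wedge x \wedge \neg u$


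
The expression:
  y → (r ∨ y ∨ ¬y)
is always true.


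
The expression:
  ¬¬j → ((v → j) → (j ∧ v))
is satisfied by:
  {v: True, j: False}
  {j: False, v: False}
  {j: True, v: True}


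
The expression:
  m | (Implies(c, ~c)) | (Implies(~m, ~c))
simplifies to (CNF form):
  m | ~c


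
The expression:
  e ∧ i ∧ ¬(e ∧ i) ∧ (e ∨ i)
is never true.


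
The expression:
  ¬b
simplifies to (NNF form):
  ¬b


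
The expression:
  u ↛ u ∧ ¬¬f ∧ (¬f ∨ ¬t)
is never true.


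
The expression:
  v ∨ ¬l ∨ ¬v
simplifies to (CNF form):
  True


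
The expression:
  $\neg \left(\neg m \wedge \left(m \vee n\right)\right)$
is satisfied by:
  {m: True, n: False}
  {n: False, m: False}
  {n: True, m: True}


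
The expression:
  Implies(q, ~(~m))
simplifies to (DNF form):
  m | ~q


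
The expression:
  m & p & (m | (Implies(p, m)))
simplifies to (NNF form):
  m & p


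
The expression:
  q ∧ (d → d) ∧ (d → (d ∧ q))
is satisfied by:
  {q: True}


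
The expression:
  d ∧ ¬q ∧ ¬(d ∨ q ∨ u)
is never true.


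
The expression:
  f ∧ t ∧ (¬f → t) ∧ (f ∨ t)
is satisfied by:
  {t: True, f: True}


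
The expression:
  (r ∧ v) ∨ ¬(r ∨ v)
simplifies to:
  (r ∧ v) ∨ (¬r ∧ ¬v)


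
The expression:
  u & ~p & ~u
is never true.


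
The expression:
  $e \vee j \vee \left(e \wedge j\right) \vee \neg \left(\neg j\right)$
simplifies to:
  $e \vee j$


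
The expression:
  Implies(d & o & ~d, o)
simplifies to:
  True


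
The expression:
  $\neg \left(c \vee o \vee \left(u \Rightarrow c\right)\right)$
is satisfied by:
  {u: True, o: False, c: False}


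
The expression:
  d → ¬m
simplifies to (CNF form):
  ¬d ∨ ¬m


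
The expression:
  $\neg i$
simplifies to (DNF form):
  $\neg i$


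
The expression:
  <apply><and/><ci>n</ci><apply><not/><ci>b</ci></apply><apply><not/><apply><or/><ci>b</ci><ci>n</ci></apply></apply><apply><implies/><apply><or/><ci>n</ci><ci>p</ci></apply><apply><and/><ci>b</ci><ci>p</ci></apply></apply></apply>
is never true.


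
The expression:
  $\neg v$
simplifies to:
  $\neg v$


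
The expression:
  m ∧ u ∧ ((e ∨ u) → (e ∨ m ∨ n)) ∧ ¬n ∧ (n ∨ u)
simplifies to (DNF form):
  m ∧ u ∧ ¬n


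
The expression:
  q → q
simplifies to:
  True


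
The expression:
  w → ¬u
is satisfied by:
  {w: False, u: False}
  {u: True, w: False}
  {w: True, u: False}


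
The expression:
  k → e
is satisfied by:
  {e: True, k: False}
  {k: False, e: False}
  {k: True, e: True}


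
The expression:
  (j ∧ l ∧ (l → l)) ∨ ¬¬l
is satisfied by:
  {l: True}


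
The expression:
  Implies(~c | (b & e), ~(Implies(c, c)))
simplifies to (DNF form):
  (c & ~b) | (c & ~e)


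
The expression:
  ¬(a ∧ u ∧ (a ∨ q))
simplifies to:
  ¬a ∨ ¬u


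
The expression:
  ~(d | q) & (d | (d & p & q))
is never true.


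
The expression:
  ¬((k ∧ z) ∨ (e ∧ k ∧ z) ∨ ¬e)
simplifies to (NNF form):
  e ∧ (¬k ∨ ¬z)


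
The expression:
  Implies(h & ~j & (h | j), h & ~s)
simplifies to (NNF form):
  j | ~h | ~s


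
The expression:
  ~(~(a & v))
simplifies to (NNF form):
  a & v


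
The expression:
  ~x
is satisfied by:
  {x: False}


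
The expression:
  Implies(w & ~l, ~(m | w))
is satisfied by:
  {l: True, w: False}
  {w: False, l: False}
  {w: True, l: True}


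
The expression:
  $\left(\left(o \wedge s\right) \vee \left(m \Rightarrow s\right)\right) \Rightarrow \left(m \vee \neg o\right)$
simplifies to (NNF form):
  $m \vee \neg o$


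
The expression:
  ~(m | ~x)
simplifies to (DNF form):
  x & ~m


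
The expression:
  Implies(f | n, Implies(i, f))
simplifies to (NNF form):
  f | ~i | ~n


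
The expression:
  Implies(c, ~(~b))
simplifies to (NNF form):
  b | ~c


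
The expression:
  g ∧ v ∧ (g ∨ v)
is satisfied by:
  {g: True, v: True}


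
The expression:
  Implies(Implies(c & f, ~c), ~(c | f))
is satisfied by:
  {c: False, f: False}
  {f: True, c: True}


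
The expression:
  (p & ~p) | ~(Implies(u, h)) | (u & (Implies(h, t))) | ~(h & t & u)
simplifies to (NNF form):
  True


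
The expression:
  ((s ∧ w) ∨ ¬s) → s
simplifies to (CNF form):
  s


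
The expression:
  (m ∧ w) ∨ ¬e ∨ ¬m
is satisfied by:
  {w: True, m: False, e: False}
  {w: False, m: False, e: False}
  {e: True, w: True, m: False}
  {e: True, w: False, m: False}
  {m: True, w: True, e: False}
  {m: True, w: False, e: False}
  {m: True, e: True, w: True}


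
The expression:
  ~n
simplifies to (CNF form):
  ~n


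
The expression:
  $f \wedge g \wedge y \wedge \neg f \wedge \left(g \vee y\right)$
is never true.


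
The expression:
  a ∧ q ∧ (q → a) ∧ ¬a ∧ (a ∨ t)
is never true.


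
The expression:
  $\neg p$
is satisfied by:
  {p: False}


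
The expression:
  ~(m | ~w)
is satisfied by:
  {w: True, m: False}


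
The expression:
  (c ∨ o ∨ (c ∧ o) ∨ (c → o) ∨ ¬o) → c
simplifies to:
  c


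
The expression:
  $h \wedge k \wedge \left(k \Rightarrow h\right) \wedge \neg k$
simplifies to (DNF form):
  $\text{False}$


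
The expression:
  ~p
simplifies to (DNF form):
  ~p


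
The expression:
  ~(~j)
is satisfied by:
  {j: True}


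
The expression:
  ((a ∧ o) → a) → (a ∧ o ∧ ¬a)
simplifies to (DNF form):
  False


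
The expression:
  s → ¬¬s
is always true.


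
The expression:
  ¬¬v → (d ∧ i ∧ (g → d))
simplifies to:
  (d ∧ i) ∨ ¬v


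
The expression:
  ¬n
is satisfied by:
  {n: False}


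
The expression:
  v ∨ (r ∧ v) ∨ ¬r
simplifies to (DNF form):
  v ∨ ¬r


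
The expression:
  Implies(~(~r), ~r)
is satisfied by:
  {r: False}


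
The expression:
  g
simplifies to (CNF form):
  g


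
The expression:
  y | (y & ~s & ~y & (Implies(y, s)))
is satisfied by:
  {y: True}


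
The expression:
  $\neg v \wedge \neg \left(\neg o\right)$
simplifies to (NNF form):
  $o \wedge \neg v$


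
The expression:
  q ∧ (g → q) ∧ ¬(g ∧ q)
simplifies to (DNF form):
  q ∧ ¬g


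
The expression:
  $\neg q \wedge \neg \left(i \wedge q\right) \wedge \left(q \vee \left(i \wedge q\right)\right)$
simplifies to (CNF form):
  $\text{False}$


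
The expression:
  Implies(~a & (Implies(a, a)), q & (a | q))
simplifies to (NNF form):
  a | q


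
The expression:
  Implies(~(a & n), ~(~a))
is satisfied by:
  {a: True}


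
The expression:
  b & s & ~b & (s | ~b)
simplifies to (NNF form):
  False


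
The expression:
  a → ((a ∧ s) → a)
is always true.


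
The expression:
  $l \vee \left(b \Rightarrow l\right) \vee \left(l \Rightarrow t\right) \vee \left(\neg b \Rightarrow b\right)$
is always true.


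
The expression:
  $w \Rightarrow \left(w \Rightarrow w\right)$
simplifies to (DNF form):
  $\text{True}$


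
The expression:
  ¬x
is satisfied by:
  {x: False}


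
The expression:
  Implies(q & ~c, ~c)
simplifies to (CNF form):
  True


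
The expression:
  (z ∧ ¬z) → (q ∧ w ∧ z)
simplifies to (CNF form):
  True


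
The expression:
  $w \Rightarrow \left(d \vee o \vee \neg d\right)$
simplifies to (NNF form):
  $\text{True}$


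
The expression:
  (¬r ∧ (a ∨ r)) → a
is always true.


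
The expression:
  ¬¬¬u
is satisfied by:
  {u: False}


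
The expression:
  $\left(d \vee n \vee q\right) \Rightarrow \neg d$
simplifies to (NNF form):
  $\neg d$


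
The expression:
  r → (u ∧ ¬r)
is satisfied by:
  {r: False}


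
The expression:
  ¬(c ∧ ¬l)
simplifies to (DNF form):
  l ∨ ¬c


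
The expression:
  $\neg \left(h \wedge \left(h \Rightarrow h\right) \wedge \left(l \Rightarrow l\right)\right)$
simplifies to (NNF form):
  $\neg h$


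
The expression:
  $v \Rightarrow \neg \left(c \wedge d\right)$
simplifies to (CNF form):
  $\neg c \vee \neg d \vee \neg v$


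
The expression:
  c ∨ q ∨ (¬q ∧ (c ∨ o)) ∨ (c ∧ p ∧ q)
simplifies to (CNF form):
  c ∨ o ∨ q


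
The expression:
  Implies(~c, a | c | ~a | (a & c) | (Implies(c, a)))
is always true.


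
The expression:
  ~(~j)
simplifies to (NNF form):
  j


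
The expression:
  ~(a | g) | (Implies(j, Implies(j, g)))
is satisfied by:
  {g: True, a: False, j: False}
  {g: False, a: False, j: False}
  {j: True, g: True, a: False}
  {j: True, g: False, a: False}
  {a: True, g: True, j: False}
  {a: True, g: False, j: False}
  {a: True, j: True, g: True}


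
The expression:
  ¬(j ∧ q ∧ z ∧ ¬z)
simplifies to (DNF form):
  True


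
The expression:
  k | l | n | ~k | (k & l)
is always true.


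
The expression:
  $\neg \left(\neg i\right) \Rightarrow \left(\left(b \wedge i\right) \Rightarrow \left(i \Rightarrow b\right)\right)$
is always true.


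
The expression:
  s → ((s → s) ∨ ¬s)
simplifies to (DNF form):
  True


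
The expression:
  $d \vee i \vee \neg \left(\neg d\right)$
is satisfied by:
  {i: True, d: True}
  {i: True, d: False}
  {d: True, i: False}


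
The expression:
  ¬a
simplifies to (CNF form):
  ¬a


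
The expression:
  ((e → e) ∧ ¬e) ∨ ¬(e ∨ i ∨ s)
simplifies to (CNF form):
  ¬e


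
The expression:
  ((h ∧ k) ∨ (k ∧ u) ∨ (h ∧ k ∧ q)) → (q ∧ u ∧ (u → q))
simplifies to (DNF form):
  (q ∧ u) ∨ (¬h ∧ ¬u) ∨ ¬k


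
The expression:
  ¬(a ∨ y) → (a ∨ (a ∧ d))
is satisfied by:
  {a: True, y: True}
  {a: True, y: False}
  {y: True, a: False}


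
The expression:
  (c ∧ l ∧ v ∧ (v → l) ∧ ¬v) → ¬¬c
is always true.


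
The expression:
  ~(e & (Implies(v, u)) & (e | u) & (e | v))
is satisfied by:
  {v: True, u: False, e: False}
  {u: False, e: False, v: False}
  {v: True, u: True, e: False}
  {u: True, v: False, e: False}
  {e: True, v: True, u: False}


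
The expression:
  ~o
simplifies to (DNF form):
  ~o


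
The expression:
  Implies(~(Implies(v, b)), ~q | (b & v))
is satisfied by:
  {b: True, v: False, q: False}
  {v: False, q: False, b: False}
  {b: True, q: True, v: False}
  {q: True, v: False, b: False}
  {b: True, v: True, q: False}
  {v: True, b: False, q: False}
  {b: True, q: True, v: True}


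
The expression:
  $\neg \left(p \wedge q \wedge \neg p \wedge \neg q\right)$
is always true.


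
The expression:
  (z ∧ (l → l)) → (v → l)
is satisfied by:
  {l: True, v: False, z: False}
  {v: False, z: False, l: False}
  {z: True, l: True, v: False}
  {z: True, v: False, l: False}
  {l: True, v: True, z: False}
  {v: True, l: False, z: False}
  {z: True, v: True, l: True}


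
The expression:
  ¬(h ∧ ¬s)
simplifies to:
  s ∨ ¬h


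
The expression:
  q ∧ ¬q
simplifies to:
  False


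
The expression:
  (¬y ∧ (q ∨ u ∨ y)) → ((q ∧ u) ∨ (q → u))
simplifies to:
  u ∨ y ∨ ¬q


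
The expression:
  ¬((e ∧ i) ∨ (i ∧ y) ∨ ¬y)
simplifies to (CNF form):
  y ∧ ¬i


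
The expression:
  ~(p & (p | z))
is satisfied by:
  {p: False}


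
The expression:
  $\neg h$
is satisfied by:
  {h: False}


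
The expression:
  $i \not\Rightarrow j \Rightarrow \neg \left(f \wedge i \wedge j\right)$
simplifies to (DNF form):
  $\text{True}$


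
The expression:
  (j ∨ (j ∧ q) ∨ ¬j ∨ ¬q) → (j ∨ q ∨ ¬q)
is always true.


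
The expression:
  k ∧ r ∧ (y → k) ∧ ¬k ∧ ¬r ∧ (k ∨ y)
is never true.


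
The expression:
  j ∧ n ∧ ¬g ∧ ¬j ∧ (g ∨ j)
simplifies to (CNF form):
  False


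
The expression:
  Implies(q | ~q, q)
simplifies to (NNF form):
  q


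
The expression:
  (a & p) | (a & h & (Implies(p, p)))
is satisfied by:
  {a: True, p: True, h: True}
  {a: True, p: True, h: False}
  {a: True, h: True, p: False}


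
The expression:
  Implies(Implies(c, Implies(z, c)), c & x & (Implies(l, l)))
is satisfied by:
  {c: True, x: True}


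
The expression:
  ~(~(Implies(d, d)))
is always true.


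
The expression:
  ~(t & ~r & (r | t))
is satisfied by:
  {r: True, t: False}
  {t: False, r: False}
  {t: True, r: True}


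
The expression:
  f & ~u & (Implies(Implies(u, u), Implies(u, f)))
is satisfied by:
  {f: True, u: False}


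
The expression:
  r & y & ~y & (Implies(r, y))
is never true.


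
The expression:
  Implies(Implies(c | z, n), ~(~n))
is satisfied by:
  {n: True, z: True, c: True}
  {n: True, z: True, c: False}
  {n: True, c: True, z: False}
  {n: True, c: False, z: False}
  {z: True, c: True, n: False}
  {z: True, c: False, n: False}
  {c: True, z: False, n: False}


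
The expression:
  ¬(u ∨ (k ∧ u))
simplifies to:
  ¬u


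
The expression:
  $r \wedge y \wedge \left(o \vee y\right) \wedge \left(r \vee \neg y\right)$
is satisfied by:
  {r: True, y: True}


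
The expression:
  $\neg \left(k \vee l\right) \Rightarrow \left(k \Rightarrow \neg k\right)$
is always true.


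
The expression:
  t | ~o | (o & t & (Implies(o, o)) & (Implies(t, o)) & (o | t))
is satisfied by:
  {t: True, o: False}
  {o: False, t: False}
  {o: True, t: True}


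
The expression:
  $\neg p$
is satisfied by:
  {p: False}


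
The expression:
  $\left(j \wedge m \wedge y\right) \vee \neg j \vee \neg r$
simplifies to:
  $\left(m \wedge y\right) \vee \neg j \vee \neg r$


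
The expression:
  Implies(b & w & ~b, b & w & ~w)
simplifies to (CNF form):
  True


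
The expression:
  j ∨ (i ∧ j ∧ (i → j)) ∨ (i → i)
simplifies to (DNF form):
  True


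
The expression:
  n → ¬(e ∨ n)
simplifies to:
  ¬n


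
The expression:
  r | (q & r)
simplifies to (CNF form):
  r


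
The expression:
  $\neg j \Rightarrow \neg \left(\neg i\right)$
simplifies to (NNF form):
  $i \vee j$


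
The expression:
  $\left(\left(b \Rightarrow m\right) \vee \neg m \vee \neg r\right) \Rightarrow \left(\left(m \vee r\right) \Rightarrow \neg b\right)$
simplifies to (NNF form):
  $\left(\neg m \wedge \neg r\right) \vee \neg b$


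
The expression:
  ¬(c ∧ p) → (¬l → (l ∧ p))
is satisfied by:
  {l: True, p: True, c: True}
  {l: True, p: True, c: False}
  {l: True, c: True, p: False}
  {l: True, c: False, p: False}
  {p: True, c: True, l: False}


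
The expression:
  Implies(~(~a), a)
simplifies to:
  True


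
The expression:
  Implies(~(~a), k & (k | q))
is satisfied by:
  {k: True, a: False}
  {a: False, k: False}
  {a: True, k: True}


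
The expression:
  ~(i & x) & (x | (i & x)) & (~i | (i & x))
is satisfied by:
  {x: True, i: False}


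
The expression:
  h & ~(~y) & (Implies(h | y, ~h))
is never true.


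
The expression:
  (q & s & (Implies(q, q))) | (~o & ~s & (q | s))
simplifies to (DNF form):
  (q & s) | (q & ~o)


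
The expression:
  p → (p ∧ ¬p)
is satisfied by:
  {p: False}


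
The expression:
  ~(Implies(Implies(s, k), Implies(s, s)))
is never true.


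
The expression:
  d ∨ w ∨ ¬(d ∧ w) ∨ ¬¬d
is always true.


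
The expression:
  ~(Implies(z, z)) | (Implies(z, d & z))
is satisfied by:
  {d: True, z: False}
  {z: False, d: False}
  {z: True, d: True}


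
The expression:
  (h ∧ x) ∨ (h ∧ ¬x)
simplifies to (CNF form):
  h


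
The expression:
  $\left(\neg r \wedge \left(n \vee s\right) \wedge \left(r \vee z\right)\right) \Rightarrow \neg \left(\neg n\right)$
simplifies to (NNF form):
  $n \vee r \vee \neg s \vee \neg z$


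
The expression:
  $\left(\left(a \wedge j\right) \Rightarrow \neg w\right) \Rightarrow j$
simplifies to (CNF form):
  $j$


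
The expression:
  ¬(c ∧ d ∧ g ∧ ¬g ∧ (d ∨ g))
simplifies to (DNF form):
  True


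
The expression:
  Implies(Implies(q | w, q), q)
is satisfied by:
  {q: True, w: True}
  {q: True, w: False}
  {w: True, q: False}


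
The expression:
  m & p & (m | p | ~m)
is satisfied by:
  {m: True, p: True}


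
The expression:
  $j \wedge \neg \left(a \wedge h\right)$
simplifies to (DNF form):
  $\left(j \wedge \neg a\right) \vee \left(j \wedge \neg h\right)$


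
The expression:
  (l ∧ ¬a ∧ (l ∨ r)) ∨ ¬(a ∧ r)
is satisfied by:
  {a: False, r: False}
  {r: True, a: False}
  {a: True, r: False}


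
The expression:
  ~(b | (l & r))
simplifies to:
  ~b & (~l | ~r)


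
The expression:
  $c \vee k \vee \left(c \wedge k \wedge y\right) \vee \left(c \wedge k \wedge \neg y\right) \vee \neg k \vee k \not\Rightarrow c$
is always true.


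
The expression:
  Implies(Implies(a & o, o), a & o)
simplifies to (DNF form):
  a & o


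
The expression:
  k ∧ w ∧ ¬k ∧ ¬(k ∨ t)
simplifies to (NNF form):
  False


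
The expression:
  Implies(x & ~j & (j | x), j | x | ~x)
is always true.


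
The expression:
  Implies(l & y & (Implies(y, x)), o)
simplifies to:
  o | ~l | ~x | ~y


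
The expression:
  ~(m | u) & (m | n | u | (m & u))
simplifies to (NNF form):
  n & ~m & ~u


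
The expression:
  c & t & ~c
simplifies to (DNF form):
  False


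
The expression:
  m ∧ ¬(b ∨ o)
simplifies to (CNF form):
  m ∧ ¬b ∧ ¬o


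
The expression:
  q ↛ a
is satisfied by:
  {q: True, a: False}


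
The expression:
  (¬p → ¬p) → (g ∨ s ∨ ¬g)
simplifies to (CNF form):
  True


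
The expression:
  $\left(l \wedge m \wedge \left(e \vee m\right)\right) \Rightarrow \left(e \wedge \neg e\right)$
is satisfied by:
  {l: False, m: False}
  {m: True, l: False}
  {l: True, m: False}


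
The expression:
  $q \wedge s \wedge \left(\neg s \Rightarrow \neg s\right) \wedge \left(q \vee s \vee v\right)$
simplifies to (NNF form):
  $q \wedge s$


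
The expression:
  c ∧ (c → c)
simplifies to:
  c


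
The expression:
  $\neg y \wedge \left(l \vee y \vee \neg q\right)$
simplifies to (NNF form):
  $\neg y \wedge \left(l \vee \neg q\right)$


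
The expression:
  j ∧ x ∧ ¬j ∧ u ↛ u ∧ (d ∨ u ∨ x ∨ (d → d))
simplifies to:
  False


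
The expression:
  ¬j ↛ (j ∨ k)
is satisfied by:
  {j: False, k: False}


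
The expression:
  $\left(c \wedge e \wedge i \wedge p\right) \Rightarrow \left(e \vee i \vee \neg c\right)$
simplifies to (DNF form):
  $\text{True}$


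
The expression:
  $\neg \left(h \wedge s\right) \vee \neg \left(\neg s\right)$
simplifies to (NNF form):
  $\text{True}$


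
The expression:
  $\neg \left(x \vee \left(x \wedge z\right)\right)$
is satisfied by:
  {x: False}


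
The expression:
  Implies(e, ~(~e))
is always true.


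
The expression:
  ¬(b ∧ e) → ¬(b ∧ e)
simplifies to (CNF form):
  True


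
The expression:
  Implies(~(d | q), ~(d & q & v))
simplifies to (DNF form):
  True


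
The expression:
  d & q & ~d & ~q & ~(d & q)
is never true.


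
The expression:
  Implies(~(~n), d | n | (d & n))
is always true.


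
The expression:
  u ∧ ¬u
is never true.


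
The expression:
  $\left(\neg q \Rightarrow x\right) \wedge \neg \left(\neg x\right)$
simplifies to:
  $x$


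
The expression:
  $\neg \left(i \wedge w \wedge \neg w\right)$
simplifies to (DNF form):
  $\text{True}$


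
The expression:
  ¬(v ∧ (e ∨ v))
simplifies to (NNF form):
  ¬v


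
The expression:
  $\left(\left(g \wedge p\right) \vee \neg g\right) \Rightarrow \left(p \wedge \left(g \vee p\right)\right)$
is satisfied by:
  {g: True, p: True}
  {g: True, p: False}
  {p: True, g: False}


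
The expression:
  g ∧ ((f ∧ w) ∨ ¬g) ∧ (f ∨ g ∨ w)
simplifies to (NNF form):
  f ∧ g ∧ w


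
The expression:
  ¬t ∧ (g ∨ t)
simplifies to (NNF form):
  g ∧ ¬t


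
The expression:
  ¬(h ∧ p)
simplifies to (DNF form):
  ¬h ∨ ¬p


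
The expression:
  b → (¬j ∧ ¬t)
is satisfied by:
  {j: False, b: False, t: False}
  {t: True, j: False, b: False}
  {j: True, t: False, b: False}
  {t: True, j: True, b: False}
  {b: True, t: False, j: False}


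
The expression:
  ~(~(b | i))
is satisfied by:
  {i: True, b: True}
  {i: True, b: False}
  {b: True, i: False}


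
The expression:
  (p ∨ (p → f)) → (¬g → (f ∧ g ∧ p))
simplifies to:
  g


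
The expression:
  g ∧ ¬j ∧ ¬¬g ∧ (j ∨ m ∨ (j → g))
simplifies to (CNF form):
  g ∧ ¬j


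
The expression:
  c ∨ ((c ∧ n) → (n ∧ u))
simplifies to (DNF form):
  True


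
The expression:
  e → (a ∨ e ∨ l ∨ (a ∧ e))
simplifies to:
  True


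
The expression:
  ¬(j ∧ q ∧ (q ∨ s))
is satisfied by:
  {q: False, j: False}
  {j: True, q: False}
  {q: True, j: False}


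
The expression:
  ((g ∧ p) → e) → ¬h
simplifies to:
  (g ∧ p ∧ ¬e) ∨ ¬h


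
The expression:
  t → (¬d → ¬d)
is always true.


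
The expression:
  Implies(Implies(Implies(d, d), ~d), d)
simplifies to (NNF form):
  d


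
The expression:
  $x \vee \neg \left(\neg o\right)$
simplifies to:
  $o \vee x$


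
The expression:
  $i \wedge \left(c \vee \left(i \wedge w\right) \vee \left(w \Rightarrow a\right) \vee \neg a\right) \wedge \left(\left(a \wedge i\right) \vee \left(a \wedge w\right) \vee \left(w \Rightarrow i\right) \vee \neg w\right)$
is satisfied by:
  {i: True}


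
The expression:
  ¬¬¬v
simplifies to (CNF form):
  ¬v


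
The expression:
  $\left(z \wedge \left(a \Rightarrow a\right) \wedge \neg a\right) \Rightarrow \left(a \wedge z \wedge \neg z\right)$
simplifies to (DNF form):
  $a \vee \neg z$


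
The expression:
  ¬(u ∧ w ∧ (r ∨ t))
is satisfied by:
  {t: False, w: False, u: False, r: False}
  {r: True, t: False, w: False, u: False}
  {t: True, r: False, w: False, u: False}
  {r: True, t: True, w: False, u: False}
  {u: True, r: False, t: False, w: False}
  {r: True, u: True, t: False, w: False}
  {u: True, t: True, r: False, w: False}
  {r: True, u: True, t: True, w: False}
  {w: True, u: False, t: False, r: False}
  {w: True, r: True, u: False, t: False}
  {w: True, t: True, u: False, r: False}
  {r: True, w: True, t: True, u: False}
  {w: True, u: True, r: False, t: False}


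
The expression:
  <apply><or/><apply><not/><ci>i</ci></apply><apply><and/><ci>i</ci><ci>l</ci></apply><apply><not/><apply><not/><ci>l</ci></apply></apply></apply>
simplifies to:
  <apply><or/><ci>l</ci><apply><not/><ci>i</ci></apply></apply>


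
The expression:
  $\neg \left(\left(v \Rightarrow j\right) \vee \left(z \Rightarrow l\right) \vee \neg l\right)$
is never true.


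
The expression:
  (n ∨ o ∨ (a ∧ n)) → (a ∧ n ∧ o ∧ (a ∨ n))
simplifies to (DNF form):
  (o ∧ ¬o) ∨ (¬n ∧ ¬o) ∨ (a ∧ n ∧ o) ∨ (a ∧ n ∧ ¬n) ∨ (a ∧ o ∧ ¬o) ∨ (a ∧ ¬n ∧ ¬o) ∨ (n ∧ o ∧ ¬o) ∨ (n ∧ ¬n ∧ ¬o)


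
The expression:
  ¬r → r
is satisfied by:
  {r: True}


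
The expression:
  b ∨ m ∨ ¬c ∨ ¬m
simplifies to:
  True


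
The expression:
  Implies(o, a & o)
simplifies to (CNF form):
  a | ~o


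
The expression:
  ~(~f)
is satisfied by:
  {f: True}


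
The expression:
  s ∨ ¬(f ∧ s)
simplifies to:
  True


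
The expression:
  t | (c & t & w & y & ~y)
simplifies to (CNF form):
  t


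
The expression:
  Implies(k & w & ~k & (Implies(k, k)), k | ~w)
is always true.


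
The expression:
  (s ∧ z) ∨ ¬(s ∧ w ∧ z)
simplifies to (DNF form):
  True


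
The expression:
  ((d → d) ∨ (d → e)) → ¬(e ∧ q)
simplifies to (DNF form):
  ¬e ∨ ¬q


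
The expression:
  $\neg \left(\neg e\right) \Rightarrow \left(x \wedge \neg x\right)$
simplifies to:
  $\neg e$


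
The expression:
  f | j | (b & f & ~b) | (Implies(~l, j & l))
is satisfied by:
  {l: True, f: True, j: True}
  {l: True, f: True, j: False}
  {l: True, j: True, f: False}
  {l: True, j: False, f: False}
  {f: True, j: True, l: False}
  {f: True, j: False, l: False}
  {j: True, f: False, l: False}


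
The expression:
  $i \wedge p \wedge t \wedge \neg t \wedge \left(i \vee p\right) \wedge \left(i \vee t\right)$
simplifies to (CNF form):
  $\text{False}$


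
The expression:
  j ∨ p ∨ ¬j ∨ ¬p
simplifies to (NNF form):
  True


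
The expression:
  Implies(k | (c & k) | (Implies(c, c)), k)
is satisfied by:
  {k: True}


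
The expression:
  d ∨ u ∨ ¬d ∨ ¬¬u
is always true.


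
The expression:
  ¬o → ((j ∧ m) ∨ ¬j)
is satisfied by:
  {o: True, m: True, j: False}
  {o: True, m: False, j: False}
  {m: True, o: False, j: False}
  {o: False, m: False, j: False}
  {j: True, o: True, m: True}
  {j: True, o: True, m: False}
  {j: True, m: True, o: False}


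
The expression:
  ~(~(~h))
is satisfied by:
  {h: False}


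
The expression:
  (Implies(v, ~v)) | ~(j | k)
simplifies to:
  ~v | (~j & ~k)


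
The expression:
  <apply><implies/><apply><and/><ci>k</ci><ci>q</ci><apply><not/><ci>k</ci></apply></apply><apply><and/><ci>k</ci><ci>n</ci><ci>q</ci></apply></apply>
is always true.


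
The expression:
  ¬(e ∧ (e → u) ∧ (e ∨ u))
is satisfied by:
  {u: False, e: False}
  {e: True, u: False}
  {u: True, e: False}


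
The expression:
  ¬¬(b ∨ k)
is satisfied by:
  {b: True, k: True}
  {b: True, k: False}
  {k: True, b: False}


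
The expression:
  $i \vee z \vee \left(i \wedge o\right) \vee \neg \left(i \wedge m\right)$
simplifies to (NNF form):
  $\text{True}$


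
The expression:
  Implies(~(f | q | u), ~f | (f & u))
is always true.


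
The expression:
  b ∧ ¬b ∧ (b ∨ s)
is never true.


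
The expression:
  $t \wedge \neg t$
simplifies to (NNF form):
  $\text{False}$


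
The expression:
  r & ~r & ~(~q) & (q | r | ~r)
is never true.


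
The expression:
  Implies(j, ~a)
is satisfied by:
  {a: False, j: False}
  {j: True, a: False}
  {a: True, j: False}


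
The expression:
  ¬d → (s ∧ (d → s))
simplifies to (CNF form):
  d ∨ s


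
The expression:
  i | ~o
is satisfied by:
  {i: True, o: False}
  {o: False, i: False}
  {o: True, i: True}


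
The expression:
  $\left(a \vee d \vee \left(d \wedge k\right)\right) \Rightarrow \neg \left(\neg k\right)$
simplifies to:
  $k \vee \left(\neg a \wedge \neg d\right)$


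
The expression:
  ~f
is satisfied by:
  {f: False}


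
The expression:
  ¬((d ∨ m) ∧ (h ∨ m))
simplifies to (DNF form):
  (¬d ∧ ¬m) ∨ (¬h ∧ ¬m)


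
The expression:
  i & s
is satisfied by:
  {i: True, s: True}


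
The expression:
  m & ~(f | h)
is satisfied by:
  {m: True, h: False, f: False}


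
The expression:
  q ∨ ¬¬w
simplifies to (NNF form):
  q ∨ w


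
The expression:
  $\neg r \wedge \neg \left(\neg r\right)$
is never true.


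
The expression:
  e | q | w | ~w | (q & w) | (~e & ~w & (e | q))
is always true.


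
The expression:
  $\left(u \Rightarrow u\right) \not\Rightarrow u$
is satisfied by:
  {u: False}


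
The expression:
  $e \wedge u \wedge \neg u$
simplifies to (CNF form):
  $\text{False}$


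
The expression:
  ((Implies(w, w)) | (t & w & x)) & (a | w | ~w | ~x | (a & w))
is always true.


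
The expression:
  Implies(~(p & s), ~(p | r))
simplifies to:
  (p & s) | (~p & ~r)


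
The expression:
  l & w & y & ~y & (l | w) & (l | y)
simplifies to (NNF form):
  False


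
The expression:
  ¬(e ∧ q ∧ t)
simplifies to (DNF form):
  ¬e ∨ ¬q ∨ ¬t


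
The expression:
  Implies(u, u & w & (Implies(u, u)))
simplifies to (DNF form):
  w | ~u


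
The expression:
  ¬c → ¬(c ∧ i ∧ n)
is always true.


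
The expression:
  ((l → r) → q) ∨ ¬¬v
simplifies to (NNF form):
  q ∨ v ∨ (l ∧ ¬r)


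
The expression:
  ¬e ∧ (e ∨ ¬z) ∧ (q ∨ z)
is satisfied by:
  {q: True, e: False, z: False}


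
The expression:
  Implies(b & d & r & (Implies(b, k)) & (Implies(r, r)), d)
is always true.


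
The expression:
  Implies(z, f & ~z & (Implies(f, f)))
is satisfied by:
  {z: False}


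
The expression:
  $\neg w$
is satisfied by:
  {w: False}


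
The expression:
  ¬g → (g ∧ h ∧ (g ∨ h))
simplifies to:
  g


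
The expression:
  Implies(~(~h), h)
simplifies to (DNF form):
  True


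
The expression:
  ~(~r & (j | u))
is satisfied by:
  {r: True, u: False, j: False}
  {j: True, r: True, u: False}
  {r: True, u: True, j: False}
  {j: True, r: True, u: True}
  {j: False, u: False, r: False}


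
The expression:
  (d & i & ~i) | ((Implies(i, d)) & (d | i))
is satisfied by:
  {d: True}


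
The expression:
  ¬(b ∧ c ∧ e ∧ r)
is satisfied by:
  {r: False, c: False, b: False, e: False}
  {e: True, r: False, c: False, b: False}
  {b: True, r: False, c: False, e: False}
  {e: True, b: True, r: False, c: False}
  {c: True, e: False, r: False, b: False}
  {e: True, c: True, r: False, b: False}
  {b: True, c: True, e: False, r: False}
  {e: True, b: True, c: True, r: False}
  {r: True, b: False, c: False, e: False}
  {e: True, r: True, b: False, c: False}
  {b: True, r: True, e: False, c: False}
  {e: True, b: True, r: True, c: False}
  {c: True, r: True, b: False, e: False}
  {e: True, c: True, r: True, b: False}
  {b: True, c: True, r: True, e: False}


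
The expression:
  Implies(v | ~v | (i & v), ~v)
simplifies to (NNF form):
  ~v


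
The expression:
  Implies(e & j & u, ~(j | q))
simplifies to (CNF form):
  ~e | ~j | ~u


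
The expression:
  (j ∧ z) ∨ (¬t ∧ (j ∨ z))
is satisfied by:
  {j: True, z: True, t: False}
  {j: True, z: False, t: False}
  {z: True, j: False, t: False}
  {t: True, j: True, z: True}


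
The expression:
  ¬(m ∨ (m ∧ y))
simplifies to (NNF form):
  ¬m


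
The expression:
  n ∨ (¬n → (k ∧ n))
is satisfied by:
  {n: True}


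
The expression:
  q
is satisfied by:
  {q: True}


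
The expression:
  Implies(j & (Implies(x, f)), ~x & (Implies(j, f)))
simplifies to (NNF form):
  ~j | (f & ~x) | (x & ~f)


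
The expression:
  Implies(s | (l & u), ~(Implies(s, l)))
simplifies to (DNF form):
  ~l | (~s & ~u)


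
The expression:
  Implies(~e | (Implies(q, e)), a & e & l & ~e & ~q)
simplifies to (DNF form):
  False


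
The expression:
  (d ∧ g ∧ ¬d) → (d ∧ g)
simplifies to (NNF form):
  True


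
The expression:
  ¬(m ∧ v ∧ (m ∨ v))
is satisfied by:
  {m: False, v: False}
  {v: True, m: False}
  {m: True, v: False}


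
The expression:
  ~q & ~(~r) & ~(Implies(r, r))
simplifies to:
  False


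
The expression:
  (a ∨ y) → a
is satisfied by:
  {a: True, y: False}
  {y: False, a: False}
  {y: True, a: True}


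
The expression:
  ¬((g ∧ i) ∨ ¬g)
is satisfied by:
  {g: True, i: False}


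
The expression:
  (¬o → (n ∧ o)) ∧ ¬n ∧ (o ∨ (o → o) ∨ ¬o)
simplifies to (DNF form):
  o ∧ ¬n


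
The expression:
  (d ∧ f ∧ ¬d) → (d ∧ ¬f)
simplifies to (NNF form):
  True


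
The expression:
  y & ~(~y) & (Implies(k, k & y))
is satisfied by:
  {y: True}


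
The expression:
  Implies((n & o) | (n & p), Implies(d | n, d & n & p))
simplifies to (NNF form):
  ~n | (d & p) | (~o & ~p)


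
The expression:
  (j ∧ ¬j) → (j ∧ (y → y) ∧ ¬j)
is always true.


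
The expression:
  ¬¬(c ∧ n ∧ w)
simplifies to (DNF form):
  c ∧ n ∧ w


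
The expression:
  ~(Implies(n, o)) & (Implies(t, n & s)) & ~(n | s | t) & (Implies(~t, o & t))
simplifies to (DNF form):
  False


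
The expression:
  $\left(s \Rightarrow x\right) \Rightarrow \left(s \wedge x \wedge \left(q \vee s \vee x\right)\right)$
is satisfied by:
  {s: True}


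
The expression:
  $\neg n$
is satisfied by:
  {n: False}


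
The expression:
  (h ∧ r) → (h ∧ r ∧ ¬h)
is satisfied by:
  {h: False, r: False}
  {r: True, h: False}
  {h: True, r: False}


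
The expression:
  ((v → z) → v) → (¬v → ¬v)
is always true.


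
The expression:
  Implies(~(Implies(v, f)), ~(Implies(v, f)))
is always true.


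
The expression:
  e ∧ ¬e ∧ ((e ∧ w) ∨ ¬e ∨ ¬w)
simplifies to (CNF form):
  False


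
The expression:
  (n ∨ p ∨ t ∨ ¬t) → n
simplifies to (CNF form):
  n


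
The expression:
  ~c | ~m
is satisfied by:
  {m: False, c: False}
  {c: True, m: False}
  {m: True, c: False}


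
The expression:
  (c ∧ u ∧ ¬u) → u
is always true.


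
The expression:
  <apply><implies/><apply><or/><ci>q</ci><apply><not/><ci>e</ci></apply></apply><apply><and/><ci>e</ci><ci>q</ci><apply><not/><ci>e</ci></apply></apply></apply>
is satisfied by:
  {e: True, q: False}


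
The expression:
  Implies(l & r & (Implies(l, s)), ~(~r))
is always true.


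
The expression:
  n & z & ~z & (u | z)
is never true.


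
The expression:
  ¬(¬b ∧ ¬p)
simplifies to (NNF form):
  b ∨ p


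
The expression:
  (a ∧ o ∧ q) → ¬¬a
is always true.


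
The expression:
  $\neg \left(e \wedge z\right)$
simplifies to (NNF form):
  $\neg e \vee \neg z$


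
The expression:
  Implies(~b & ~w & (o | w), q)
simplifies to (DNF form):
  b | q | w | ~o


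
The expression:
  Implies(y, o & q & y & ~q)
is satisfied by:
  {y: False}


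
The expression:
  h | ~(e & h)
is always true.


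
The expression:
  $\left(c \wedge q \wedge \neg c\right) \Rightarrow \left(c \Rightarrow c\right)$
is always true.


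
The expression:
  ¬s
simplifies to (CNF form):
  ¬s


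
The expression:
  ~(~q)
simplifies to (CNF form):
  q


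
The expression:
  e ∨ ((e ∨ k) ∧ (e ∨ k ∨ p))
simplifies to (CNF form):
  e ∨ k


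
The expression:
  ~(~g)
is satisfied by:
  {g: True}


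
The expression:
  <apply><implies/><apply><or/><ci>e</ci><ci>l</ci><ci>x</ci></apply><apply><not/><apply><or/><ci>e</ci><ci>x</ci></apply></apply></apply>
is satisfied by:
  {x: False, e: False}


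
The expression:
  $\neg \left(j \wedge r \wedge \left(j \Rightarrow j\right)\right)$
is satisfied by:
  {r: False, j: False}
  {j: True, r: False}
  {r: True, j: False}


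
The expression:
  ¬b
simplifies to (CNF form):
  ¬b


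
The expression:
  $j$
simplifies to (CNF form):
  $j$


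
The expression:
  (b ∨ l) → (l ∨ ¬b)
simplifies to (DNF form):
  l ∨ ¬b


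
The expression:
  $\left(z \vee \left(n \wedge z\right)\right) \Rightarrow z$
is always true.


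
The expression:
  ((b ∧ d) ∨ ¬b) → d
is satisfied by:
  {b: True, d: True}
  {b: True, d: False}
  {d: True, b: False}


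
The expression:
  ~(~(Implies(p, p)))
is always true.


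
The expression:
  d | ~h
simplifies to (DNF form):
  d | ~h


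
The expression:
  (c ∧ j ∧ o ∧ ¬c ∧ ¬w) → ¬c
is always true.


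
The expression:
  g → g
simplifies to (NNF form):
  True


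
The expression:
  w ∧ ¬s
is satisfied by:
  {w: True, s: False}


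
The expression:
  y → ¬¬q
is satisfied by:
  {q: True, y: False}
  {y: False, q: False}
  {y: True, q: True}


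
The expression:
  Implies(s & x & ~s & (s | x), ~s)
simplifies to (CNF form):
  True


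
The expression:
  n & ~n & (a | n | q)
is never true.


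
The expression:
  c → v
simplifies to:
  v ∨ ¬c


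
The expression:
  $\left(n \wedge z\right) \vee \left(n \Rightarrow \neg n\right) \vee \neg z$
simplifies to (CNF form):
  $\text{True}$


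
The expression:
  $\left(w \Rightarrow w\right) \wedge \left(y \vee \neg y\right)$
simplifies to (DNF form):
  $\text{True}$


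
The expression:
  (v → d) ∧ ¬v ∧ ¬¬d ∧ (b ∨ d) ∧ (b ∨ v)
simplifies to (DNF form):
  b ∧ d ∧ ¬v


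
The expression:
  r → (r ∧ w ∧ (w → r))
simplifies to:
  w ∨ ¬r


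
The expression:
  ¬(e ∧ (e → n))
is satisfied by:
  {e: False, n: False}
  {n: True, e: False}
  {e: True, n: False}


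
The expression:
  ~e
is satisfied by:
  {e: False}


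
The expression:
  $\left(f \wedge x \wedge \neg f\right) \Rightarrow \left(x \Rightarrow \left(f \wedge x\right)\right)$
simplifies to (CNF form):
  $\text{True}$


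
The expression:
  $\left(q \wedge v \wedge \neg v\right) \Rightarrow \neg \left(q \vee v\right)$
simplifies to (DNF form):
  $\text{True}$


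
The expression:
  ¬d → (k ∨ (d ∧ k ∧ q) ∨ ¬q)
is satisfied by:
  {d: True, k: True, q: False}
  {d: True, q: False, k: False}
  {k: True, q: False, d: False}
  {k: False, q: False, d: False}
  {d: True, k: True, q: True}
  {d: True, q: True, k: False}
  {k: True, q: True, d: False}


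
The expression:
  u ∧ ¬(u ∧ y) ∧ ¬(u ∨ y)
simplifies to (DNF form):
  False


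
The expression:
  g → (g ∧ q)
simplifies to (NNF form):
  q ∨ ¬g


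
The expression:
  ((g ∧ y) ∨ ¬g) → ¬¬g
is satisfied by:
  {g: True}


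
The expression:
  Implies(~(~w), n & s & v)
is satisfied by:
  {v: True, n: True, s: True, w: False}
  {v: True, n: True, s: False, w: False}
  {v: True, s: True, n: False, w: False}
  {v: True, s: False, n: False, w: False}
  {n: True, s: True, v: False, w: False}
  {n: True, v: False, s: False, w: False}
  {n: False, s: True, v: False, w: False}
  {n: False, v: False, s: False, w: False}
  {v: True, w: True, n: True, s: True}
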